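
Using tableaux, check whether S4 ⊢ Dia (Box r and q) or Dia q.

Tableau for the negation not (Dia (Box r and q) or Dia q):
1. not (Dia (Box r and q) or Dia q), 0
2. not Dia (Box r and q), 0
3. not Dia q, 0
4. not (Box r and q), 0
5. not q, 0
Accessibility: 0R0
The negation has an open branch (countermodel exists).

Not valid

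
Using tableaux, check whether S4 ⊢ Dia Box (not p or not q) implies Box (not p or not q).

Tableau for the negation not (Dia Box (not p or not q) implies Box (not p or not q)):
1. not (Dia Box (not p or not q) implies Box (not p or not q)), w0
2. Dia Box (not p or not q), w0
3. not Box (not p or not q), w0
4. Box (not p or not q), w1
5. not p or not q, w1
6. not q, w1
7. not (not p or not q), w2
8. p, w2
9. q, w2
Accessibility: w0Rw0, w0Rw1, w0Rw2, w1Rw1, w2Rw2
The negation has an open branch (countermodel exists).

Invalid (countermodel exists)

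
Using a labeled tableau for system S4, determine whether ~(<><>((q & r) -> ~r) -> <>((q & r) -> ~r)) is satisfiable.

1. ~(<><>((q & r) -> ~r) -> <>((q & r) -> ~r)), 0
2. <><>((q & r) -> ~r), 0
3. ~<>((q & r) -> ~r), 0
4. ~((q & r) -> ~r), 0
5. q & r, 0
6. r, 0
7. q, 0
8. <>((q & r) -> ~r), 1
9. ~((q & r) -> ~r), 1
10. q & r, 1
11. r, 1
12. q, 1
13. (q & r) -> ~r, 2
14. ~((q & r) -> ~r), 2
15. q & r, 2
16. r, 2
17. q, 2
18. ~(q & r), 2
19. ~r, 2
Accessibility: 0R0, 0R1, 0R2, 1R1, 1R2, 2R2
Branch closes: r and ~r both at 2.
(One branch shown.) All branches close.

Unsatisfiable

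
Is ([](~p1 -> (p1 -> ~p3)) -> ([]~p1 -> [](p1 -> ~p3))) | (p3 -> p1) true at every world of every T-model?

Yes, valid

Tableau for the negation ~(([](~p1 -> (p1 -> ~p3)) -> ([]~p1 -> [](p1 -> ~p3))) | (p3 -> p1)):
1. ~(([](~p1 -> (p1 -> ~p3)) -> ([]~p1 -> [](p1 -> ~p3))) | (p3 -> p1)), u
2. ~([](~p1 -> (p1 -> ~p3)) -> ([]~p1 -> [](p1 -> ~p3))), u
3. ~(p3 -> p1), u
4. [](~p1 -> (p1 -> ~p3)), u
5. ~([]~p1 -> [](p1 -> ~p3)), u
6. p3, u
7. ~p1, u
8. []~p1, u
9. ~[](p1 -> ~p3), u
10. ~p1 -> (p1 -> ~p3), u
11. p1 -> ~p3, u
12. ~(p1 -> ~p3), v
13. p1, v
14. p3, v
15. ~p1 -> (p1 -> ~p3), v
16. ~p1, v
Accessibility: uRu, uRv, vRv
Branch closes: p1 and ~p1 both at v.
All branches of the negation close; one closing branch shown above.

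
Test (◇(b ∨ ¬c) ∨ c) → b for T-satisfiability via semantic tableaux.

1. (◇(b ∨ ¬c) ∨ c) → b, u
2. b, u   [→-rule on 1 (branches; this branch)]
Accessibility: uRu

Satisfiable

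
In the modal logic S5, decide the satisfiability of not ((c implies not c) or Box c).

1. not ((c implies not c) or Box c), u
2. not (c implies not c), u   [neg-or-rule on 1]
3. not Box c, u   [neg-or-rule on 1]
4. c, u   [neg-implies-rule on 2]
5. not c, v   [neg-Box-rule on 3: fresh world v, uRv]
Accessibility: uRu, uRv, vRu, vRv

Satisfiable (open branch found)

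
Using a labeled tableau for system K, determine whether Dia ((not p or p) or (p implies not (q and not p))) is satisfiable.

1. Dia ((not p or p) or (p implies not (q and not p))), 0
2. (not p or p) or (p implies not (q and not p)), 1
3. p implies not (q and not p), 1
4. not (q and not p), 1
5. p, 1
Accessibility: 0R1

Satisfiable (open branch found)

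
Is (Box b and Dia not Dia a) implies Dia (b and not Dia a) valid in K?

Valid in K

Tableau for the negation not ((Box b and Dia not Dia a) implies Dia (b and not Dia a)):
1. not ((Box b and Dia not Dia a) implies Dia (b and not Dia a)), u
2. Box b and Dia not Dia a, u
3. not Dia (b and not Dia a), u
4. Box b, u
5. Dia not Dia a, u
6. not Dia a, v
7. not (b and not Dia a), v
8. b, v
9. Dia a, v
10. a, w
11. not a, w
Accessibility: uRv, vRw
Branch closes: a and not a both at w.
All branches of the negation close; one closing branch shown above.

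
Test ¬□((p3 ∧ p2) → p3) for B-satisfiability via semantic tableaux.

1. ¬□((p3 ∧ p2) → p3), u
2. ¬((p3 ∧ p2) → p3), v
3. p3 ∧ p2, v
4. ¬p3, v
5. p3, v
6. p2, v
Accessibility: uRu, uRv, vRu, vRv
Branch closes: p3 and ¬p3 both at v.
(One branch shown.) All branches close.

No, unsatisfiable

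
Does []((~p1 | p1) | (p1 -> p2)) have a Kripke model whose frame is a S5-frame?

Satisfiable (open branch found)

1. []((~p1 | p1) | (p1 -> p2)), 0
2. (~p1 | p1) | (p1 -> p2), 0
3. p1 -> p2, 0
4. p2, 0
Accessibility: 0R0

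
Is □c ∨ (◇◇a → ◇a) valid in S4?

Valid in S4

Tableau for the negation ¬(□c ∨ (◇◇a → ◇a)):
1. ¬(□c ∨ (◇◇a → ◇a)), 0
2. ¬□c, 0
3. ¬(◇◇a → ◇a), 0
4. ◇◇a, 0
5. ¬◇a, 0
6. ¬a, 0
7. ¬c, 1
8. ¬a, 1
9. ◇a, 2
10. ¬a, 2
11. a, 3
12. ¬a, 3
Accessibility: 0R0, 0R1, 0R2, 0R3, 1R1, 2R2, 2R3, 3R3
Branch closes: a and ¬a both at 3.
Every branch of the negation's tableau closes; the branch above is one of them.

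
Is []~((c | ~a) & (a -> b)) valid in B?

No, not valid

Tableau for the negation ~[]~((c | ~a) & (a -> b)):
1. ~[]~((c | ~a) & (a -> b)), w0
2. (c | ~a) & (a -> b), w1   [~[]-rule on 1: fresh world w1, w0Rw1]
3. c | ~a, w1   [&-rule on 2]
4. a -> b, w1   [&-rule on 2]
5. ~a, w1   [|-rule on 3 (branches; this branch)]
6. b, w1   [->-rule on 4 (branches; this branch)]
Accessibility: w0Rw0, w0Rw1, w1Rw0, w1Rw1
The negation has an open branch (countermodel exists).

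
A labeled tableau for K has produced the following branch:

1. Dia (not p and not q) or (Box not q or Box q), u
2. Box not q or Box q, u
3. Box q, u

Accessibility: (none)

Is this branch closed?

Not closed

No atom appears with both signs at the same world.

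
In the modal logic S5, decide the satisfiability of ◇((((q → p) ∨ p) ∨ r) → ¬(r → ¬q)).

Satisfiable

1. ◇((((q → p) ∨ p) ∨ r) → ¬(r → ¬q)), 0
2. (((q → p) ∨ p) ∨ r) → ¬(r → ¬q), 1
3. ¬(r → ¬q), 1
4. r, 1
5. q, 1
Accessibility: 0R0, 0R1, 1R0, 1R1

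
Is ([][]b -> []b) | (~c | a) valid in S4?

Valid in S4

Tableau for the negation ~(([][]b -> []b) | (~c | a)):
1. ~(([][]b -> []b) | (~c | a)), 0
2. ~([][]b -> []b), 0
3. ~(~c | a), 0
4. [][]b, 0
5. ~[]b, 0
6. c, 0
7. ~a, 0
8. []b, 0
9. b, 0
10. ~b, 1
11. []b, 1
12. b, 1
Accessibility: 0R0, 0R1, 1R1
Branch closes: b and ~b both at 1.
All branches of the negation close; one closing branch shown above.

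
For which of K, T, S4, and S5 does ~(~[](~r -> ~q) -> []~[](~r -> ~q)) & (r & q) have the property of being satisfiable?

S5-tableau for the formula:
1. ~(~[](~r -> ~q) -> []~[](~r -> ~q)) & (r & q), w0
2. ~(~[](~r -> ~q) -> []~[](~r -> ~q)), w0
3. r & q, w0
4. ~[](~r -> ~q), w0
5. ~[]~[](~r -> ~q), w0
6. r, w0
7. q, w0
8. ~(~r -> ~q), w1
9. ~r, w1
10. q, w1
11. [](~r -> ~q), w2
12. ~r -> ~q, w0
13. ~r -> ~q, w1
14. ~r -> ~q, w2
15. ~q, w1
Accessibility: w0Rw0, w0Rw1, w0Rw2, w1Rw0, w1Rw1, w1Rw2, w2Rw0, w2Rw1, w2Rw2
Branch closes: q and ~q both at w1.
Every branch closes (one shown): unsatisfiable in S5.
S4-tableau for the formula:
1. ~(~[](~r -> ~q) -> []~[](~r -> ~q)) & (r & q), w0
2. ~(~[](~r -> ~q) -> []~[](~r -> ~q)), w0
3. r & q, w0
4. ~[](~r -> ~q), w0
5. ~[]~[](~r -> ~q), w0
6. r, w0
7. q, w0
8. ~(~r -> ~q), w1
9. ~r, w1
10. q, w1
11. [](~r -> ~q), w2
12. ~r -> ~q, w2
13. ~q, w2
Accessibility: w0Rw0, w0Rw1, w0Rw2, w1Rw1, w2Rw2
Complete open branch: satisfiable in S4, hence also in K, T (this S4-model is also a K-model and a T-model).

K, T, S4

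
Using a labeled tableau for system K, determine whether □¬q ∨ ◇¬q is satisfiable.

Satisfiable (open branch found)

1. □¬q ∨ ◇¬q, u
2. ◇¬q, u   [∨-rule on 1 (branches; this branch)]
3. ¬q, v   [◇-rule on 2: fresh world v, uRv]
Accessibility: uRv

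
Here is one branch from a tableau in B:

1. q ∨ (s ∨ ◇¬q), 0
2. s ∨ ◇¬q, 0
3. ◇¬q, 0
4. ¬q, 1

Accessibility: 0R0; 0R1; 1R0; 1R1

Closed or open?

No world carries both an atom and its negation.

No, open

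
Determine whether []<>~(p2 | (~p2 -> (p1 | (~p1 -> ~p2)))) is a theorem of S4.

Invalid (countermodel exists)

Tableau for the negation ~[]<>~(p2 | (~p2 -> (p1 | (~p1 -> ~p2)))):
1. ~[]<>~(p2 | (~p2 -> (p1 | (~p1 -> ~p2)))), 0
2. ~<>~(p2 | (~p2 -> (p1 | (~p1 -> ~p2)))), 1
3. p2 | (~p2 -> (p1 | (~p1 -> ~p2))), 1
4. ~p2 -> (p1 | (~p1 -> ~p2)), 1
5. p1 | (~p1 -> ~p2), 1
6. ~p1 -> ~p2, 1
7. ~p2, 1
Accessibility: 0R0, 0R1, 1R1
The negation has an open branch (countermodel exists).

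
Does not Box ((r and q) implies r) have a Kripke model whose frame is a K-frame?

1. not Box ((r and q) implies r), u
2. not ((r and q) implies r), v
3. r and q, v
4. not r, v
5. r, v
6. q, v
Accessibility: uRv
Branch closes: r and not r both at v.
(One branch shown.) All branches close.

Unsatisfiable (every branch closes)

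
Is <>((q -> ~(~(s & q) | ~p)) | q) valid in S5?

Valid

Tableau for the negation ~<>((q -> ~(~(s & q) | ~p)) | q):
1. ~<>((q -> ~(~(s & q) | ~p)) | q), w0
2. ~((q -> ~(~(s & q) | ~p)) | q), w0
3. ~(q -> ~(~(s & q) | ~p)), w0
4. ~q, w0
5. q, w0
6. ~(s & q) | ~p, w0
Accessibility: w0Rw0
Branch closes: q and ~q both at w0.
All branches of the negation close; one closing branch shown above.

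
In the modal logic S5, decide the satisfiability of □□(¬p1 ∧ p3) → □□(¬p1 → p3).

Satisfiable

1. □□(¬p1 ∧ p3) → □□(¬p1 → p3), u
2. □□(¬p1 → p3), u
3. □(¬p1 → p3), u
4. ¬p1 → p3, u
5. p3, u
Accessibility: uRu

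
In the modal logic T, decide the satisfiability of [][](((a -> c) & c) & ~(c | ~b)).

1. [][](((a -> c) & c) & ~(c | ~b)), w0
2. [](((a -> c) & c) & ~(c | ~b)), w0
3. ((a -> c) & c) & ~(c | ~b), w0
4. (a -> c) & c, w0
5. ~(c | ~b), w0
6. a -> c, w0
7. c, w0
8. ~c, w0
9. b, w0
Accessibility: w0Rw0
Branch closes: c and ~c both at w0.
All branches of the tableau close; one closing branch shown above.

No, unsatisfiable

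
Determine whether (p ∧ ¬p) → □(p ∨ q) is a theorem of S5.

Tableau for the negation ¬((p ∧ ¬p) → □(p ∨ q)):
1. ¬((p ∧ ¬p) → □(p ∨ q)), 0
2. p ∧ ¬p, 0
3. ¬□(p ∨ q), 0
4. p, 0
5. ¬p, 0
Accessibility: 0R0
Branch closes: p and ¬p both at 0.
Every branch of the negation's tableau closes; the branch above is one of them.

Valid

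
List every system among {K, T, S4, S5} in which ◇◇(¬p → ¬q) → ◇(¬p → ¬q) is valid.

S4-tableau for the negation ¬(◇◇(¬p → ¬q) → ◇(¬p → ¬q)):
1. ¬(◇◇(¬p → ¬q) → ◇(¬p → ¬q)), w0
2. ◇◇(¬p → ¬q), w0   [¬→-rule on 1]
3. ¬◇(¬p → ¬q), w0   [¬→-rule on 1]
4. ¬(¬p → ¬q), w0   [¬◇-rule on 3 via w0Rw0]
5. ¬p, w0   [¬→-rule on 4]
6. q, w0   [¬→-rule on 4]
7. ◇(¬p → ¬q), w1   [◇-rule on 2: fresh world w1, w0Rw1]
8. ¬(¬p → ¬q), w1   [¬◇-rule on 3 via w0Rw1]
9. ¬p, w1   [¬→-rule on 8]
10. q, w1   [¬→-rule on 8]
11. ¬p → ¬q, w2   [◇-rule on 7: fresh world w2, w1Rw2]
12. ¬(¬p → ¬q), w2   [¬◇-rule on 3 via w0Rw2]
13. ¬p, w2   [¬→-rule on 12]
14. q, w2   [¬→-rule on 12]
15. ¬q, w2   [→-rule on 11 (branches; this branch)]
Accessibility: w0Rw0, w0Rw1, w0Rw2, w1Rw1, w1Rw2, w2Rw2
Branch closes: q and ¬q both at w2.
Every branch closes (one shown): valid in S4, hence also in S5 (every theorem of S4 is a theorem of S5).
T-tableau for the negation ¬(◇◇(¬p → ¬q) → ◇(¬p → ¬q)):
1. ¬(◇◇(¬p → ¬q) → ◇(¬p → ¬q)), w0
2. ◇◇(¬p → ¬q), w0   [¬→-rule on 1]
3. ¬◇(¬p → ¬q), w0   [¬→-rule on 1]
4. ¬(¬p → ¬q), w0   [¬◇-rule on 3 via w0Rw0]
5. ¬p, w0   [¬→-rule on 4]
6. q, w0   [¬→-rule on 4]
7. ◇(¬p → ¬q), w1   [◇-rule on 2: fresh world w1, w0Rw1]
8. ¬(¬p → ¬q), w1   [¬◇-rule on 3 via w0Rw1]
9. ¬p, w1   [¬→-rule on 8]
10. q, w1   [¬→-rule on 8]
11. ¬p → ¬q, w2   [◇-rule on 7: fresh world w2, w1Rw2]
12. ¬q, w2   [→-rule on 11 (branches; this branch)]
Accessibility: w0Rw0, w0Rw1, w1Rw1, w1Rw2, w2Rw2
Complete open branch: countermodel on a T-frame, so not valid in T, nor in K (the same frame is also a K-frame).

S4, S5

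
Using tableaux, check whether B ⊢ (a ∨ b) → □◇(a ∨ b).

Valid

Tableau for the negation ¬((a ∨ b) → □◇(a ∨ b)):
1. ¬((a ∨ b) → □◇(a ∨ b)), w0
2. a ∨ b, w0   [¬→-rule on 1]
3. ¬□◇(a ∨ b), w0   [¬→-rule on 1]
4. b, w0   [∨-rule on 2 (branches; this branch)]
5. ¬◇(a ∨ b), w1   [¬□-rule on 3: fresh world w1, w0Rw1]
6. ¬(a ∨ b), w0   [¬◇-rule on 5 via w1Rw0]
7. ¬a, w0   [¬∨-rule on 6]
8. ¬b, w0   [¬∨-rule on 6]
Accessibility: w0Rw0, w0Rw1, w1Rw0, w1Rw1
Branch closes: b and ¬b both at w0.
Every branch of the negation's tableau closes; the branch above is one of them.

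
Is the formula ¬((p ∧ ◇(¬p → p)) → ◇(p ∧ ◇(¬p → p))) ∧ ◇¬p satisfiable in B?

Unsatisfiable

1. ¬((p ∧ ◇(¬p → p)) → ◇(p ∧ ◇(¬p → p))) ∧ ◇¬p, 0
2. ¬((p ∧ ◇(¬p → p)) → ◇(p ∧ ◇(¬p → p))), 0
3. ◇¬p, 0
4. p ∧ ◇(¬p → p), 0
5. ¬◇(p ∧ ◇(¬p → p)), 0
6. p, 0
7. ◇(¬p → p), 0
8. ¬(p ∧ ◇(¬p → p)), 0
9. ¬◇(¬p → p), 0
10. ¬(¬p → p), 0
11. ¬p, 0
Accessibility: 0R0
Branch closes: p and ¬p both at 0.
(One branch shown.) All branches close.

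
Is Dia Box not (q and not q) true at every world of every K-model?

Not valid

Tableau for the negation not Dia Box not (q and not q):
1. not Dia Box not (q and not q), 0
The negation has an open branch (countermodel exists).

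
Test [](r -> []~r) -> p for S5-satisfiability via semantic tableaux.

1. [](r -> []~r) -> p, w0
2. p, w0
Accessibility: w0Rw0

Satisfiable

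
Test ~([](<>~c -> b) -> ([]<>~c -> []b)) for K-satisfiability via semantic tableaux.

Unsatisfiable

1. ~([](<>~c -> b) -> ([]<>~c -> []b)), w0
2. [](<>~c -> b), w0
3. ~([]<>~c -> []b), w0
4. []<>~c, w0
5. ~[]b, w0
6. ~b, w1
7. <>~c -> b, w1
8. <>~c, w1
9. ~<>~c, w1
10. ~c, w2
11. c, w2
Accessibility: w0Rw1, w1Rw2
Branch closes: c and ~c both at w2.
All branches of the tableau close; one closing branch shown above.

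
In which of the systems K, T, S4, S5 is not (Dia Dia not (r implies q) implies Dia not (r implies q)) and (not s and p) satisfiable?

K, T

S4-tableau for the formula:
1. not (Dia Dia not (r implies q) implies Dia not (r implies q)) and (not s and p), w0
2. not (Dia Dia not (r implies q) implies Dia not (r implies q)), w0
3. not s and p, w0
4. Dia Dia not (r implies q), w0
5. not Dia not (r implies q), w0
6. not s, w0
7. p, w0
8. r implies q, w0
9. q, w0
10. Dia not (r implies q), w1
11. r implies q, w1
12. q, w1
13. not (r implies q), w2
14. r, w2
15. not q, w2
16. r implies q, w2
17. q, w2
Accessibility: w0Rw0, w0Rw1, w0Rw2, w1Rw1, w1Rw2, w2Rw2
Branch closes: q and not q both at w2.
Every branch closes (one shown): unsatisfiable in S4, hence also in S5 (every S5-frame is an S4-frame).
T-tableau for the formula:
1. not (Dia Dia not (r implies q) implies Dia not (r implies q)) and (not s and p), w0
2. not (Dia Dia not (r implies q) implies Dia not (r implies q)), w0
3. not s and p, w0
4. Dia Dia not (r implies q), w0
5. not Dia not (r implies q), w0
6. not s, w0
7. p, w0
8. r implies q, w0
9. q, w0
10. Dia not (r implies q), w1
11. r implies q, w1
12. q, w1
13. not (r implies q), w2
14. r, w2
15. not q, w2
Accessibility: w0Rw0, w0Rw1, w1Rw1, w1Rw2, w2Rw2
Complete open branch: satisfiable in T, hence also in K (this T-model is also a K-model).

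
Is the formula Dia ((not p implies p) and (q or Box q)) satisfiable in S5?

Yes, satisfiable

1. Dia ((not p implies p) and (q or Box q)), 0
2. (not p implies p) and (q or Box q), 1   [Dia-rule on 1: fresh world 1, 0R1]
3. not p implies p, 1   [and-rule on 2]
4. q or Box q, 1   [and-rule on 2]
5. p, 1   [implies-rule on 3 (branches; this branch)]
6. Box q, 1   [or-rule on 4 (branches; this branch)]
7. q, 0   [Box-rule on 6 via 1R0]
8. q, 1   [Box-rule on 6 via 1R1]
Accessibility: 0R0, 0R1, 1R0, 1R1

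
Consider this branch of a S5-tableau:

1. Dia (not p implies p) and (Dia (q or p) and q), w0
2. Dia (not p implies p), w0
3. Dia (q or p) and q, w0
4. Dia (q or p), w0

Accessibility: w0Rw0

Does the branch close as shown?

Open

No atom appears with both signs at the same world.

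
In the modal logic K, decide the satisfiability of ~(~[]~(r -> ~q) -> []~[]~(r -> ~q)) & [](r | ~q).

1. ~(~[]~(r -> ~q) -> []~[]~(r -> ~q)) & [](r | ~q), 0
2. ~(~[]~(r -> ~q) -> []~[]~(r -> ~q)), 0
3. [](r | ~q), 0
4. ~[]~(r -> ~q), 0
5. ~[]~[]~(r -> ~q), 0
6. r -> ~q, 1
7. r | ~q, 1
8. ~q, 1
9. []~(r -> ~q), 2
10. r | ~q, 2
11. ~q, 2
Accessibility: 0R1, 0R2

Satisfiable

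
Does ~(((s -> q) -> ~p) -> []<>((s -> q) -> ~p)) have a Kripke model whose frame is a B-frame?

No, unsatisfiable

1. ~(((s -> q) -> ~p) -> []<>((s -> q) -> ~p)), w0
2. (s -> q) -> ~p, w0   [~->-rule on 1]
3. ~[]<>((s -> q) -> ~p), w0   [~->-rule on 1]
4. ~(s -> q), w0   [->-rule on 2 (branches; this branch)]
5. s, w0   [~->-rule on 4]
6. ~q, w0   [~->-rule on 4]
7. ~<>((s -> q) -> ~p), w1   [~[]-rule on 3: fresh world w1, w0Rw1]
8. ~((s -> q) -> ~p), w0   [~<>-rule on 7 via w1Rw0]
9. s -> q, w0   [~->-rule on 8]
10. p, w0   [~->-rule on 8]
11. ~((s -> q) -> ~p), w1   [~<>-rule on 7 via w1Rw1]
12. s -> q, w1   [~->-rule on 11]
13. p, w1   [~->-rule on 11]
14. q, w0   [->-rule on 9 (branches; this branch)]
Accessibility: w0Rw0, w0Rw1, w1Rw0, w1Rw1
Branch closes: q and ~q both at w0.
Every branch closes; the branch above is one of them.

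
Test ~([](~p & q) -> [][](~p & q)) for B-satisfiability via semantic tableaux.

Satisfiable

1. ~([](~p & q) -> [][](~p & q)), u
2. [](~p & q), u
3. ~[][](~p & q), u
4. ~p & q, u
5. ~p, u
6. q, u
7. ~[](~p & q), v
8. ~p & q, v
9. ~p, v
10. q, v
11. ~(~p & q), w
12. ~q, w
Accessibility: uRu, uRv, vRu, vRv, vRw, wRv, wRw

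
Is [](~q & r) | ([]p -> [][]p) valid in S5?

Tableau for the negation ~([](~q & r) | ([]p -> [][]p)):
1. ~([](~q & r) | ([]p -> [][]p)), 0
2. ~[](~q & r), 0
3. ~([]p -> [][]p), 0
4. []p, 0
5. ~[][]p, 0
6. p, 0
7. ~(~q & r), 1
8. p, 1
9. ~r, 1
10. ~[]p, 2
11. p, 2
12. ~p, 3
13. p, 3
Accessibility: 0R0, 0R1, 0R2, 0R3, 1R0, 1R1, 1R2, 1R3, 2R0, 2R1, 2R2, 2R3, 3R0, 3R1, 3R2, 3R3
Branch closes: p and ~p both at 3.
All branches of the negation close; one closing branch shown above.

Valid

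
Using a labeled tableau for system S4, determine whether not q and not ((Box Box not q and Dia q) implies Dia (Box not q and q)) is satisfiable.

1. not q and not ((Box Box not q and Dia q) implies Dia (Box not q and q)), w0
2. not q, w0
3. not ((Box Box not q and Dia q) implies Dia (Box not q and q)), w0
4. Box Box not q and Dia q, w0
5. not Dia (Box not q and q), w0
6. Box Box not q, w0
7. Dia q, w0
8. not (Box not q and q), w0
9. Box not q, w0
10. q, w1
11. not (Box not q and q), w1
12. Box not q, w1
13. not q, w1
Accessibility: w0Rw0, w0Rw1, w1Rw1
Branch closes: q and not q both at w1.
(One branch shown.) All branches close.

Unsatisfiable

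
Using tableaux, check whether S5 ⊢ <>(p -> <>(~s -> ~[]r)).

Tableau for the negation ~<>(p -> <>(~s -> ~[]r)):
1. ~<>(p -> <>(~s -> ~[]r)), w0
2. ~(p -> <>(~s -> ~[]r)), w0
3. p, w0
4. ~<>(~s -> ~[]r), w0
5. ~(~s -> ~[]r), w0
6. ~s, w0
7. []r, w0
8. r, w0
Accessibility: w0Rw0
The negation has an open branch (countermodel exists).

Invalid (countermodel exists)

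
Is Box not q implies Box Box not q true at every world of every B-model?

Not valid

Tableau for the negation not (Box not q implies Box Box not q):
1. not (Box not q implies Box Box not q), u
2. Box not q, u
3. not Box Box not q, u
4. not q, u
5. not Box not q, v
6. not q, v
7. q, w
Accessibility: uRu, uRv, vRu, vRv, vRw, wRv, wRw
The negation has an open branch (countermodel exists).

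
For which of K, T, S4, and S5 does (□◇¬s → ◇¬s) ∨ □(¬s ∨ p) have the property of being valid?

T, S4, S5

T-tableau for the negation ¬((□◇¬s → ◇¬s) ∨ □(¬s ∨ p)):
1. ¬((□◇¬s → ◇¬s) ∨ □(¬s ∨ p)), 0
2. ¬(□◇¬s → ◇¬s), 0
3. ¬□(¬s ∨ p), 0
4. □◇¬s, 0
5. ¬◇¬s, 0
6. ◇¬s, 0
7. s, 0
8. ¬(¬s ∨ p), 1
9. s, 1
10. ¬p, 1
11. ◇¬s, 1
12. ¬s, 2
13. ◇¬s, 2
14. s, 2
Accessibility: 0R0, 0R1, 0R2, 1R1, 2R2
Branch closes: s and ¬s both at 2.
Every branch closes (one shown): valid in T, hence also in S4, S5 (every theorem of T is a theorem of S4 and S5).
K-tableau for the negation ¬((□◇¬s → ◇¬s) ∨ □(¬s ∨ p)):
1. ¬((□◇¬s → ◇¬s) ∨ □(¬s ∨ p)), 0
2. ¬(□◇¬s → ◇¬s), 0
3. ¬□(¬s ∨ p), 0
4. □◇¬s, 0
5. ¬◇¬s, 0
6. ¬(¬s ∨ p), 1
7. s, 1
8. ¬p, 1
9. ◇¬s, 1
10. ¬s, 2
Accessibility: 0R1, 1R2
Complete open branch: countermodel on a K-frame, so not valid in K.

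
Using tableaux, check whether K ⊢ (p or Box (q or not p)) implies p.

No, not valid

Tableau for the negation not ((p or Box (q or not p)) implies p):
1. not ((p or Box (q or not p)) implies p), w0
2. p or Box (q or not p), w0
3. not p, w0
4. Box (q or not p), w0
The negation has an open branch (countermodel exists).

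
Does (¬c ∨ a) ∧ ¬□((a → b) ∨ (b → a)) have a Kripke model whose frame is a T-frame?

Unsatisfiable

1. (¬c ∨ a) ∧ ¬□((a → b) ∨ (b → a)), u
2. ¬c ∨ a, u
3. ¬□((a → b) ∨ (b → a)), u
4. a, u
5. ¬((a → b) ∨ (b → a)), v
6. ¬(a → b), v
7. ¬(b → a), v
8. a, v
9. ¬b, v
10. b, v
11. ¬a, v
Accessibility: uRu, uRv, vRv
Branch closes: b and ¬b both at v.
(One branch shown.) All branches close.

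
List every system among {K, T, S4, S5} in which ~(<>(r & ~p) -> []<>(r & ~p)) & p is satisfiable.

S4-tableau for the formula:
1. ~(<>(r & ~p) -> []<>(r & ~p)) & p, u
2. ~(<>(r & ~p) -> []<>(r & ~p)), u
3. p, u
4. <>(r & ~p), u
5. ~[]<>(r & ~p), u
6. r & ~p, v
7. r, v
8. ~p, v
9. ~<>(r & ~p), w
10. ~(r & ~p), w
11. p, w
Accessibility: uRu, uRv, uRw, vRv, wRw
Complete open branch: satisfiable in S4, hence also in K, T (this S4-model is also a K-model and a T-model).
S5-tableau for the formula:
1. ~(<>(r & ~p) -> []<>(r & ~p)) & p, u
2. ~(<>(r & ~p) -> []<>(r & ~p)), u
3. p, u
4. <>(r & ~p), u
5. ~[]<>(r & ~p), u
6. r & ~p, v
7. r, v
8. ~p, v
9. ~<>(r & ~p), w
10. ~(r & ~p), u
11. ~(r & ~p), v
12. ~(r & ~p), w
13. p, v
Accessibility: uRu, uRv, uRw, vRu, vRv, vRw, wRu, wRv, wRw
Branch closes: p and ~p both at v.
Every branch closes (one shown): unsatisfiable in S5.

K, T, S4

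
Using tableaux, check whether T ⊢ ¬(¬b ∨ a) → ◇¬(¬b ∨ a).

Valid in T

Tableau for the negation ¬(¬(¬b ∨ a) → ◇¬(¬b ∨ a)):
1. ¬(¬(¬b ∨ a) → ◇¬(¬b ∨ a)), u
2. ¬(¬b ∨ a), u
3. ¬◇¬(¬b ∨ a), u
4. b, u
5. ¬a, u
6. ¬b ∨ a, u
7. a, u
Accessibility: uRu
Branch closes: a and ¬a both at u.
All branches of the negation close; one closing branch shown above.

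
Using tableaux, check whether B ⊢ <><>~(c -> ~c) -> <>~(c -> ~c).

Not valid

Tableau for the negation ~(<><>~(c -> ~c) -> <>~(c -> ~c)):
1. ~(<><>~(c -> ~c) -> <>~(c -> ~c)), u
2. <><>~(c -> ~c), u
3. ~<>~(c -> ~c), u
4. c -> ~c, u
5. ~c, u
6. <>~(c -> ~c), v
7. c -> ~c, v
8. ~c, v
9. ~(c -> ~c), w
10. c, w
Accessibility: uRu, uRv, vRu, vRv, vRw, wRv, wRw
The negation has an open branch (countermodel exists).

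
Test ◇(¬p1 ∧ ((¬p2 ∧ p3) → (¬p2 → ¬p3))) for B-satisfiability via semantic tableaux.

Satisfiable

1. ◇(¬p1 ∧ ((¬p2 ∧ p3) → (¬p2 → ¬p3))), u
2. ¬p1 ∧ ((¬p2 ∧ p3) → (¬p2 → ¬p3)), v   [◇-rule on 1: fresh world v, uRv]
3. ¬p1, v   [∧-rule on 2]
4. (¬p2 ∧ p3) → (¬p2 → ¬p3), v   [∧-rule on 2]
5. ¬p2 → ¬p3, v   [→-rule on 4 (branches; this branch)]
6. ¬p3, v   [→-rule on 5 (branches; this branch)]
Accessibility: uRu, uRv, vRu, vRv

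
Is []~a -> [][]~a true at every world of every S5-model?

Tableau for the negation ~([]~a -> [][]~a):
1. ~([]~a -> [][]~a), 0
2. []~a, 0
3. ~[][]~a, 0
4. ~a, 0
5. ~[]~a, 1
6. ~a, 1
7. a, 2
8. ~a, 2
Accessibility: 0R0, 0R1, 0R2, 1R0, 1R1, 1R2, 2R0, 2R1, 2R2
Branch closes: a and ~a both at 2.
Every branch of the negation's tableau closes; the branch above is one of them.

Yes, valid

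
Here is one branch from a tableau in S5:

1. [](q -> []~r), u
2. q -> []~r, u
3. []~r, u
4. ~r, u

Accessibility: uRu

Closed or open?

No, open

No world carries both an atom and its negation.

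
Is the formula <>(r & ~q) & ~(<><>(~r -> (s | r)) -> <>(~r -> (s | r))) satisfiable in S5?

Unsatisfiable

1. <>(r & ~q) & ~(<><>(~r -> (s | r)) -> <>(~r -> (s | r))), w0
2. <>(r & ~q), w0
3. ~(<><>(~r -> (s | r)) -> <>(~r -> (s | r))), w0
4. <><>(~r -> (s | r)), w0
5. ~<>(~r -> (s | r)), w0
6. ~(~r -> (s | r)), w0
7. ~r, w0
8. ~(s | r), w0
9. ~s, w0
10. r & ~q, w1
11. r, w1
12. ~q, w1
13. ~(~r -> (s | r)), w1
14. ~r, w1
15. ~(s | r), w1
Accessibility: w0Rw0, w0Rw1, w1Rw0, w1Rw1
Branch closes: r and ~r both at w1.
Every branch closes; the branch above is one of them.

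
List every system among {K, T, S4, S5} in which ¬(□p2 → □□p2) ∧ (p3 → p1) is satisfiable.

K, T

T-tableau for the formula:
1. ¬(□p2 → □□p2) ∧ (p3 → p1), 0
2. ¬(□p2 → □□p2), 0
3. p3 → p1, 0
4. □p2, 0
5. ¬□□p2, 0
6. p2, 0
7. p1, 0
8. ¬□p2, 1
9. p2, 1
10. ¬p2, 2
Accessibility: 0R0, 0R1, 1R1, 1R2, 2R2
Complete open branch: satisfiable in T, hence also in K (this T-model is also a K-model).
S4-tableau for the formula:
1. ¬(□p2 → □□p2) ∧ (p3 → p1), 0
2. ¬(□p2 → □□p2), 0
3. p3 → p1, 0
4. □p2, 0
5. ¬□□p2, 0
6. p2, 0
7. p1, 0
8. ¬□p2, 1
9. p2, 1
10. ¬p2, 2
11. p2, 2
Accessibility: 0R0, 0R1, 0R2, 1R1, 1R2, 2R2
Branch closes: p2 and ¬p2 both at 2.
Every branch closes (one shown): unsatisfiable in S4, hence also in S5 (every S5-frame is an S4-frame).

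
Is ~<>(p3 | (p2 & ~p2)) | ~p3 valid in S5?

Not valid

Tableau for the negation ~(~<>(p3 | (p2 & ~p2)) | ~p3):
1. ~(~<>(p3 | (p2 & ~p2)) | ~p3), u
2. <>(p3 | (p2 & ~p2)), u
3. p3, u
4. p3 | (p2 & ~p2), v
5. p3, v
Accessibility: uRu, uRv, vRu, vRv
The negation has an open branch (countermodel exists).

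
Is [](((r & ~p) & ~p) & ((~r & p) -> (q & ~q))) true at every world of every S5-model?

No, not valid

Tableau for the negation ~[](((r & ~p) & ~p) & ((~r & p) -> (q & ~q))):
1. ~[](((r & ~p) & ~p) & ((~r & p) -> (q & ~q))), u
2. ~(((r & ~p) & ~p) & ((~r & p) -> (q & ~q))), v
3. ~((~r & p) -> (q & ~q)), v
4. ~r & p, v
5. ~(q & ~q), v
6. ~r, v
7. p, v
8. q, v
Accessibility: uRu, uRv, vRu, vRv
The negation has an open branch (countermodel exists).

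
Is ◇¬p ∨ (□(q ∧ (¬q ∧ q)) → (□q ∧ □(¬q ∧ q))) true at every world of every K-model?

Yes, valid

Tableau for the negation ¬(◇¬p ∨ (□(q ∧ (¬q ∧ q)) → (□q ∧ □(¬q ∧ q)))):
1. ¬(◇¬p ∨ (□(q ∧ (¬q ∧ q)) → (□q ∧ □(¬q ∧ q)))), u
2. ¬◇¬p, u
3. ¬(□(q ∧ (¬q ∧ q)) → (□q ∧ □(¬q ∧ q))), u
4. □(q ∧ (¬q ∧ q)), u
5. ¬(□q ∧ □(¬q ∧ q)), u
6. ¬□(¬q ∧ q), u
7. ¬(¬q ∧ q), v
8. p, v
9. q ∧ (¬q ∧ q), v
10. q, v
11. ¬q ∧ q, v
12. ¬q, v
Accessibility: uRv
Branch closes: q and ¬q both at v.
All branches of the negation close; one closing branch shown above.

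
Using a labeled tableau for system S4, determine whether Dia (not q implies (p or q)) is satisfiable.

Yes, satisfiable

1. Dia (not q implies (p or q)), 0
2. not q implies (p or q), 1
3. p or q, 1
4. q, 1
Accessibility: 0R0, 0R1, 1R1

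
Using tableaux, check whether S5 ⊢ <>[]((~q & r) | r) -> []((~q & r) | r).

Yes, valid

Tableau for the negation ~(<>[]((~q & r) | r) -> []((~q & r) | r)):
1. ~(<>[]((~q & r) | r) -> []((~q & r) | r)), w0
2. <>[]((~q & r) | r), w0
3. ~[]((~q & r) | r), w0
4. []((~q & r) | r), w1
5. (~q & r) | r, w0
6. (~q & r) | r, w1
7. ~q & r, w0
8. ~q, w0
9. r, w0
10. ~q & r, w1
11. ~q, w1
12. r, w1
13. ~((~q & r) | r), w2
14. ~(~q & r), w2
15. ~r, w2
16. (~q & r) | r, w2
17. ~q & r, w2
18. ~q, w2
19. r, w2
Accessibility: w0Rw0, w0Rw1, w0Rw2, w1Rw0, w1Rw1, w1Rw2, w2Rw0, w2Rw1, w2Rw2
Branch closes: r and ~r both at w2.
Every branch of the negation's tableau closes; the branch above is one of them.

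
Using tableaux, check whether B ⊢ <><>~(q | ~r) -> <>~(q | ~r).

Invalid (countermodel exists)

Tableau for the negation ~(<><>~(q | ~r) -> <>~(q | ~r)):
1. ~(<><>~(q | ~r) -> <>~(q | ~r)), w0
2. <><>~(q | ~r), w0
3. ~<>~(q | ~r), w0
4. q | ~r, w0
5. ~r, w0
6. <>~(q | ~r), w1
7. q | ~r, w1
8. ~r, w1
9. ~(q | ~r), w2
10. ~q, w2
11. r, w2
Accessibility: w0Rw0, w0Rw1, w1Rw0, w1Rw1, w1Rw2, w2Rw1, w2Rw2
The negation has an open branch (countermodel exists).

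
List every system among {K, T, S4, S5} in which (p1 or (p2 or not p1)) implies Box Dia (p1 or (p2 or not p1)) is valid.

T, S4, S5

K-tableau for the negation not ((p1 or (p2 or not p1)) implies Box Dia (p1 or (p2 or not p1))):
1. not ((p1 or (p2 or not p1)) implies Box Dia (p1 or (p2 or not p1))), w0
2. p1 or (p2 or not p1), w0
3. not Box Dia (p1 or (p2 or not p1)), w0
4. p2 or not p1, w0
5. not p1, w0
6. not Dia (p1 or (p2 or not p1)), w1
Accessibility: w0Rw1
Complete open branch: countermodel on a K-frame, so not valid in K.
T-tableau for the negation not ((p1 or (p2 or not p1)) implies Box Dia (p1 or (p2 or not p1))):
1. not ((p1 or (p2 or not p1)) implies Box Dia (p1 or (p2 or not p1))), w0
2. p1 or (p2 or not p1), w0
3. not Box Dia (p1 or (p2 or not p1)), w0
4. p2 or not p1, w0
5. not p1, w0
6. not Dia (p1 or (p2 or not p1)), w1
7. not (p1 or (p2 or not p1)), w1
8. not p1, w1
9. not (p2 or not p1), w1
10. not p2, w1
11. p1, w1
Accessibility: w0Rw0, w0Rw1, w1Rw1
Branch closes: p1 and not p1 both at w1.
Every branch closes (one shown): valid in T, hence also in S4, S5 (every theorem of T is a theorem of S4 and S5).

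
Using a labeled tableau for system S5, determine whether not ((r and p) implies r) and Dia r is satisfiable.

1. not ((r and p) implies r) and Dia r, w0
2. not ((r and p) implies r), w0   [and-rule on 1]
3. Dia r, w0   [and-rule on 1]
4. r and p, w0   [neg-implies-rule on 2]
5. not r, w0   [neg-implies-rule on 2]
6. r, w0   [and-rule on 4]
7. p, w0   [and-rule on 4]
Accessibility: w0Rw0
Branch closes: r and not r both at w0.
(One branch shown.) All branches close.

No, unsatisfiable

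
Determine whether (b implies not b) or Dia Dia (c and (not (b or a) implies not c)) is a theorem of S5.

Tableau for the negation not ((b implies not b) or Dia Dia (c and (not (b or a) implies not c))):
1. not ((b implies not b) or Dia Dia (c and (not (b or a) implies not c))), w0
2. not (b implies not b), w0   [neg-or-rule on 1]
3. not Dia Dia (c and (not (b or a) implies not c)), w0   [neg-or-rule on 1]
4. b, w0   [neg-implies-rule on 2]
5. not Dia (c and (not (b or a) implies not c)), w0   [neg-Dia-rule on 3 via w0Rw0]
6. not (c and (not (b or a) implies not c)), w0   [neg-Dia-rule on 5 via w0Rw0]
7. not c, w0   [neg-and-rule on 6 (branches; this branch)]
Accessibility: w0Rw0
The negation has an open branch (countermodel exists).

Invalid (countermodel exists)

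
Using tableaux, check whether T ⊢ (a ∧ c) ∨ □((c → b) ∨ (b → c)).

Valid in T

Tableau for the negation ¬((a ∧ c) ∨ □((c → b) ∨ (b → c))):
1. ¬((a ∧ c) ∨ □((c → b) ∨ (b → c))), w0
2. ¬(a ∧ c), w0   [¬∨-rule on 1]
3. ¬□((c → b) ∨ (b → c)), w0   [¬∨-rule on 1]
4. ¬c, w0   [¬∧-rule on 2 (branches; this branch)]
5. ¬((c → b) ∨ (b → c)), w1   [¬□-rule on 3: fresh world w1, w0Rw1]
6. ¬(c → b), w1   [¬∨-rule on 5]
7. ¬(b → c), w1   [¬∨-rule on 5]
8. c, w1   [¬→-rule on 6]
9. ¬b, w1   [¬→-rule on 6]
10. b, w1   [¬→-rule on 7]
11. ¬c, w1   [¬→-rule on 7]
Accessibility: w0Rw0, w0Rw1, w1Rw1
Branch closes: b and ¬b both at w1.
Every branch of the negation's tableau closes; the branch above is one of them.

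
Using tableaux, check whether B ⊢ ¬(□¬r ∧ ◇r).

Tableau for the negation □¬r ∧ ◇r:
1. □¬r ∧ ◇r, w0
2. □¬r, w0
3. ◇r, w0
4. ¬r, w0
5. r, w1
6. ¬r, w1
Accessibility: w0Rw0, w0Rw1, w1Rw0, w1Rw1
Branch closes: r and ¬r both at w1.
All branches of the negation close; one closing branch shown above.

Valid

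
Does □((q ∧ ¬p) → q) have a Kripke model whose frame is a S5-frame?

Yes, satisfiable

1. □((q ∧ ¬p) → q), w0
2. (q ∧ ¬p) → q, w0   [□-rule on 1 via w0Rw0]
3. q, w0   [→-rule on 2 (branches; this branch)]
Accessibility: w0Rw0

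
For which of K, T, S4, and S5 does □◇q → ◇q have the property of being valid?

T, S4, S5

T-tableau for the negation ¬(□◇q → ◇q):
1. ¬(□◇q → ◇q), w0
2. □◇q, w0
3. ¬◇q, w0
4. ◇q, w0
5. ¬q, w0
6. q, w1
7. ◇q, w1
8. ¬q, w1
Accessibility: w0Rw0, w0Rw1, w1Rw1
Branch closes: q and ¬q both at w1.
Every branch closes (one shown): valid in T, hence also in S4, S5 (every theorem of T is a theorem of S4 and S5).
K-tableau for the negation ¬(□◇q → ◇q):
1. ¬(□◇q → ◇q), w0
2. □◇q, w0
3. ¬◇q, w0
Complete open branch: countermodel on a K-frame, so not valid in K.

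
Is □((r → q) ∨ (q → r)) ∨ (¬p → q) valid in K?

Tableau for the negation ¬(□((r → q) ∨ (q → r)) ∨ (¬p → q)):
1. ¬(□((r → q) ∨ (q → r)) ∨ (¬p → q)), u
2. ¬□((r → q) ∨ (q → r)), u   [¬∨-rule on 1]
3. ¬(¬p → q), u   [¬∨-rule on 1]
4. ¬p, u   [¬→-rule on 3]
5. ¬q, u   [¬→-rule on 3]
6. ¬((r → q) ∨ (q → r)), v   [¬□-rule on 2: fresh world v, uRv]
7. ¬(r → q), v   [¬∨-rule on 6]
8. ¬(q → r), v   [¬∨-rule on 6]
9. r, v   [¬→-rule on 7]
10. ¬q, v   [¬→-rule on 7]
11. q, v   [¬→-rule on 8]
12. ¬r, v   [¬→-rule on 8]
Accessibility: uRv
Branch closes: q and ¬q both at v.
Every branch of the negation's tableau closes; the branch above is one of them.

Valid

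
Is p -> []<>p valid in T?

Tableau for the negation ~(p -> []<>p):
1. ~(p -> []<>p), w0
2. p, w0
3. ~[]<>p, w0
4. ~<>p, w1
5. ~p, w1
Accessibility: w0Rw0, w0Rw1, w1Rw1
The negation has an open branch (countermodel exists).

No, not valid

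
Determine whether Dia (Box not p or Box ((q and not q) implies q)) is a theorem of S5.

Valid

Tableau for the negation not Dia (Box not p or Box ((q and not q) implies q)):
1. not Dia (Box not p or Box ((q and not q) implies q)), 0
2. not (Box not p or Box ((q and not q) implies q)), 0
3. not Box not p, 0
4. not Box ((q and not q) implies q), 0
5. p, 1
6. not (Box not p or Box ((q and not q) implies q)), 1
7. not Box not p, 1
8. not Box ((q and not q) implies q), 1
9. not ((q and not q) implies q), 2
10. q and not q, 2
11. not q, 2
12. q, 2
Accessibility: 0R0, 0R1, 0R2, 1R0, 1R1, 1R2, 2R0, 2R1, 2R2
Branch closes: q and not q both at 2.
All branches of the negation close; one closing branch shown above.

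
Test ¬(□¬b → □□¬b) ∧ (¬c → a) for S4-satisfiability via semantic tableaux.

1. ¬(□¬b → □□¬b) ∧ (¬c → a), 0
2. ¬(□¬b → □□¬b), 0
3. ¬c → a, 0
4. □¬b, 0
5. ¬□□¬b, 0
6. ¬b, 0
7. a, 0
8. ¬□¬b, 1
9. ¬b, 1
10. b, 2
11. ¬b, 2
Accessibility: 0R0, 0R1, 0R2, 1R1, 1R2, 2R2
Branch closes: b and ¬b both at 2.
(One branch shown.) All branches close.

Unsatisfiable (every branch closes)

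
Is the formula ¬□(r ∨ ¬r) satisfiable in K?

Unsatisfiable (every branch closes)

1. ¬□(r ∨ ¬r), w0
2. ¬(r ∨ ¬r), w1
3. ¬r, w1
4. r, w1
Accessibility: w0Rw1
Branch closes: r and ¬r both at w1.
All branches of the tableau close; one closing branch shown above.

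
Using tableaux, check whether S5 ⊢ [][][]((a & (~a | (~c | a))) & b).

Not valid

Tableau for the negation ~[][][]((a & (~a | (~c | a))) & b):
1. ~[][][]((a & (~a | (~c | a))) & b), 0
2. ~[][]((a & (~a | (~c | a))) & b), 1
3. ~[]((a & (~a | (~c | a))) & b), 2
4. ~((a & (~a | (~c | a))) & b), 3
5. ~b, 3
Accessibility: 0R0, 0R1, 0R2, 0R3, 1R0, 1R1, 1R2, 1R3, 2R0, 2R1, 2R2, 2R3, 3R0, 3R1, 3R2, 3R3
The negation has an open branch (countermodel exists).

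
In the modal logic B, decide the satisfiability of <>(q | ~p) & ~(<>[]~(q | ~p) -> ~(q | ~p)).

Unsatisfiable

1. <>(q | ~p) & ~(<>[]~(q | ~p) -> ~(q | ~p)), u
2. <>(q | ~p), u   [&-rule on 1]
3. ~(<>[]~(q | ~p) -> ~(q | ~p)), u   [&-rule on 1]
4. <>[]~(q | ~p), u   [~->-rule on 3]
5. q | ~p, u   [~->-rule on 3]
6. ~p, u   [|-rule on 5 (branches; this branch)]
7. q | ~p, v   [<>-rule on 2: fresh world v, uRv]
8. ~p, v   [|-rule on 7 (branches; this branch)]
9. []~(q | ~p), w   [<>-rule on 4: fresh world w, uRw]
10. ~(q | ~p), u   [[]-rule on 9 via wRu]
11. ~q, u   [~|-rule on 10]
12. p, u   [~|-rule on 10]
Accessibility: uRu, uRv, uRw, vRu, vRv, wRu, wRw
Branch closes: p and ~p both at u.
Every branch closes; the branch above is one of them.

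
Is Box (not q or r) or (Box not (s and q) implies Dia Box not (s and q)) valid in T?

Tableau for the negation not (Box (not q or r) or (Box not (s and q) implies Dia Box not (s and q))):
1. not (Box (not q or r) or (Box not (s and q) implies Dia Box not (s and q))), 0
2. not Box (not q or r), 0
3. not (Box not (s and q) implies Dia Box not (s and q)), 0
4. Box not (s and q), 0
5. not Dia Box not (s and q), 0
6. not (s and q), 0
7. not Box not (s and q), 0
8. not q, 0
9. not (not q or r), 1
10. q, 1
11. not r, 1
12. not (s and q), 1
13. not Box not (s and q), 1
14. not s, 1
15. s and q, 2
16. s, 2
17. q, 2
18. not (s and q), 2
19. not Box not (s and q), 2
20. not q, 2
Accessibility: 0R0, 0R1, 0R2, 1R1, 2R2
Branch closes: q and not q both at 2.
Every branch of the negation's tableau closes; the branch above is one of them.

Valid in T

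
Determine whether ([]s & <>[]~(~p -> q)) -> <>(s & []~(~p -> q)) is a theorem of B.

Valid

Tableau for the negation ~(([]s & <>[]~(~p -> q)) -> <>(s & []~(~p -> q))):
1. ~(([]s & <>[]~(~p -> q)) -> <>(s & []~(~p -> q))), 0
2. []s & <>[]~(~p -> q), 0
3. ~<>(s & []~(~p -> q)), 0
4. []s, 0
5. <>[]~(~p -> q), 0
6. ~(s & []~(~p -> q)), 0
7. s, 0
8. ~[]~(~p -> q), 0
9. []~(~p -> q), 1
10. ~(s & []~(~p -> q)), 1
11. s, 1
12. ~(~p -> q), 0
13. ~p, 0
14. ~q, 0
15. ~(~p -> q), 1
16. ~p, 1
17. ~q, 1
18. ~[]~(~p -> q), 1
19. ~p -> q, 2
20. ~(s & []~(~p -> q)), 2
21. s, 2
22. q, 2
23. ~[]~(~p -> q), 2
24. ~p -> q, 3
25. ~(~p -> q), 3
26. ~p, 3
27. ~q, 3
28. q, 3
Accessibility: 0R0, 0R1, 0R2, 1R0, 1R1, 1R3, 2R0, 2R2, 3R1, 3R3
Branch closes: q and ~q both at 3.
All branches of the negation close; one closing branch shown above.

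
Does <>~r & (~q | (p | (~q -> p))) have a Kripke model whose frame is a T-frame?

1. <>~r & (~q | (p | (~q -> p))), 0
2. <>~r, 0
3. ~q | (p | (~q -> p)), 0
4. p | (~q -> p), 0
5. ~q -> p, 0
6. p, 0
7. ~r, 1
Accessibility: 0R0, 0R1, 1R1

Satisfiable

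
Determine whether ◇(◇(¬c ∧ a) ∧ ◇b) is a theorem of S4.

No, not valid

Tableau for the negation ¬◇(◇(¬c ∧ a) ∧ ◇b):
1. ¬◇(◇(¬c ∧ a) ∧ ◇b), w0
2. ¬(◇(¬c ∧ a) ∧ ◇b), w0
3. ¬◇b, w0
4. ¬b, w0
Accessibility: w0Rw0
The negation has an open branch (countermodel exists).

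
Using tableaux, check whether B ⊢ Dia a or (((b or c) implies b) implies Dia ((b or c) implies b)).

Tableau for the negation not (Dia a or (((b or c) implies b) implies Dia ((b or c) implies b))):
1. not (Dia a or (((b or c) implies b) implies Dia ((b or c) implies b))), w0
2. not Dia a, w0
3. not (((b or c) implies b) implies Dia ((b or c) implies b)), w0
4. (b or c) implies b, w0
5. not Dia ((b or c) implies b), w0
6. not a, w0
7. not ((b or c) implies b), w0
8. b or c, w0
9. not b, w0
10. not (b or c), w0
11. not c, w0
12. c, w0
Accessibility: w0Rw0
Branch closes: c and not c both at w0.
All branches of the negation close; one closing branch shown above.

Valid in B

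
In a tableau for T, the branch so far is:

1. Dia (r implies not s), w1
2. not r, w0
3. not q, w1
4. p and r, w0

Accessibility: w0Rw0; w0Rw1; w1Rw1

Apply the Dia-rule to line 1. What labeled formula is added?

a fresh world w2 with w1Rw2, and r implies not s at w2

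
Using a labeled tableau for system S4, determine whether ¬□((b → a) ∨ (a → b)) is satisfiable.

1. ¬□((b → a) ∨ (a → b)), 0
2. ¬((b → a) ∨ (a → b)), 1
3. ¬(b → a), 1
4. ¬(a → b), 1
5. b, 1
6. ¬a, 1
7. a, 1
8. ¬b, 1
Accessibility: 0R0, 0R1, 1R1
Branch closes: a and ¬a both at 1.
Every branch closes; the branch above is one of them.

No, unsatisfiable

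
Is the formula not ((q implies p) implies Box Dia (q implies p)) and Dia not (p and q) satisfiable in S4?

Satisfiable (open branch found)

1. not ((q implies p) implies Box Dia (q implies p)) and Dia not (p and q), w0
2. not ((q implies p) implies Box Dia (q implies p)), w0
3. Dia not (p and q), w0
4. q implies p, w0
5. not Box Dia (q implies p), w0
6. p, w0
7. not (p and q), w1
8. not q, w1
9. not Dia (q implies p), w2
10. not (q implies p), w2
11. q, w2
12. not p, w2
Accessibility: w0Rw0, w0Rw1, w0Rw2, w1Rw1, w2Rw2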